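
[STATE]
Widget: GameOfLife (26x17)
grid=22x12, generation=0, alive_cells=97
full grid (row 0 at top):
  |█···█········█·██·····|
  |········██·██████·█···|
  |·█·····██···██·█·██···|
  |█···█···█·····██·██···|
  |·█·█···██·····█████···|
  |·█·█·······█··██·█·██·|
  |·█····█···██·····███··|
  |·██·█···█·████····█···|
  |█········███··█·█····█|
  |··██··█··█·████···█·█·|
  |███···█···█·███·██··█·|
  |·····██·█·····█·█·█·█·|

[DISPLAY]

Gen: 0                    
█···█········█·██·····    
········██·██████·█···    
·█·····██···██·█·██···    
█···█···█·····██·██···    
·█·█···██·····█████···    
·█·█·······█··██·█·██·    
·█····█···██·····███··    
·██·█···█·████····█···    
█········███··█·█····█    
··██··█··█·████···█·█·    
███···█···█·███·██··█·    
·····██·█·····█·█·█·█·    
                          
                          
                          
                          


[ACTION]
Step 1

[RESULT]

Gen: 1                    
·············█··██····    
·······███·█······█···    
·······█···█·······█··    
███······█·········█··    
██·██··██····█········    
██·····█··██··█·····█·    
██·█·····█···██·██··█·    
███··········█····██··    
········█·····██·█·█··    
█·██·····█······█··███    
·███··█··██·····█·█·██    
·█···███······█·█··█··    
                          
                          
                          
                          


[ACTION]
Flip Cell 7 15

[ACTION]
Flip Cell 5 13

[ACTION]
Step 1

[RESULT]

Gen: 2                    
········█········█····    
·······██·█·█····██···    
·█·····█·█········██··    
█·██···█··············    
···█···████·███·······    
···██··█·██····█······    
··········█·····███·█·    
█·█··········█·····██·    
█··█··········██·█····    
···█····███·····█····█    
█··████████·····█·█··█    
·█···███·······█·█·██·    
                          
                          
                          
                          


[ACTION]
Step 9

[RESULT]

Gen: 11                   
····█············██···    
····████····█······█··    
······██·····█···██···    
····█···█···█·█·██····    
····█·███·····██·█··██    
·······██······█·███··    
········██····██······    
········█·█···█·······    
········█·█···█·█···██    
········█······█····██    
····················█·    
····················█·    
                          
                          
                          
                          


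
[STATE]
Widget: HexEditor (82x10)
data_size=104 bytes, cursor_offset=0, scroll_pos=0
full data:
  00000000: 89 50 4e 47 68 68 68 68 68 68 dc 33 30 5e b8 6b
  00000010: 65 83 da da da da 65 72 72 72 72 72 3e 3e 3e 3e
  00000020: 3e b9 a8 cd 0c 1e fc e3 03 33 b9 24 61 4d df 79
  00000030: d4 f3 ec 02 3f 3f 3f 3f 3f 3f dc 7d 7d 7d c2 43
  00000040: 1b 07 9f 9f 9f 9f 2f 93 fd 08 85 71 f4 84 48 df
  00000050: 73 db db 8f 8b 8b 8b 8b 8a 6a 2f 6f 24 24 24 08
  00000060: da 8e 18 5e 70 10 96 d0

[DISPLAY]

00000000  89 50 4e 47 68 68 68 68  68 68 dc 33 30 5e b8 6b  |.PNGhhhhhh.30^.k|    
00000010  65 83 da da da da 65 72  72 72 72 72 3e 3e 3e 3e  |e.....errrrr>>>>|    
00000020  3e b9 a8 cd 0c 1e fc e3  03 33 b9 24 61 4d df 79  |>........3.$aM.y|    
00000030  d4 f3 ec 02 3f 3f 3f 3f  3f 3f dc 7d 7d 7d c2 43  |....??????.}}}.C|    
00000040  1b 07 9f 9f 9f 9f 2f 93  fd 08 85 71 f4 84 48 df  |....../....q..H.|    
00000050  73 db db 8f 8b 8b 8b 8b  8a 6a 2f 6f 24 24 24 08  |s........j/o$$$.|    
00000060  da 8e 18 5e 70 10 96 d0                           |...^p...        |    
                                                                                  
                                                                                  
                                                                                  


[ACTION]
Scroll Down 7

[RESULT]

00000060  da 8e 18 5e 70 10 96 d0                           |...^p...        |    
                                                                                  
                                                                                  
                                                                                  
                                                                                  
                                                                                  
                                                                                  
                                                                                  
                                                                                  
                                                                                  


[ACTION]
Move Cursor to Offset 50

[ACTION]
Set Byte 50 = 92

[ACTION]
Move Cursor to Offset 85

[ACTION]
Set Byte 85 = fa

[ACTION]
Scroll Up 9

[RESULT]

00000000  89 50 4e 47 68 68 68 68  68 68 dc 33 30 5e b8 6b  |.PNGhhhhhh.30^.k|    
00000010  65 83 da da da da 65 72  72 72 72 72 3e 3e 3e 3e  |e.....errrrr>>>>|    
00000020  3e b9 a8 cd 0c 1e fc e3  03 33 b9 24 61 4d df 79  |>........3.$aM.y|    
00000030  d4 f3 92 02 3f 3f 3f 3f  3f 3f dc 7d 7d 7d c2 43  |....??????.}}}.C|    
00000040  1b 07 9f 9f 9f 9f 2f 93  fd 08 85 71 f4 84 48 df  |....../....q..H.|    
00000050  73 db db 8f 8b FA 8b 8b  8a 6a 2f 6f 24 24 24 08  |s........j/o$$$.|    
00000060  da 8e 18 5e 70 10 96 d0                           |...^p...        |    
                                                                                  
                                                                                  
                                                                                  


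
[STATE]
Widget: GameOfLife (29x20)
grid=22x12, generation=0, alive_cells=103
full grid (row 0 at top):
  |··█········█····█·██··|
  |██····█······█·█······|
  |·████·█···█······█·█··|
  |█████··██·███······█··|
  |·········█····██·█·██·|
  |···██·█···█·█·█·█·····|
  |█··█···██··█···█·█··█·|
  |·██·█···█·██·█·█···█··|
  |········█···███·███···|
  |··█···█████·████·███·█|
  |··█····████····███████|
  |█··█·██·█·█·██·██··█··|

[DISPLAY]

Gen: 0                       
··█········█····█·██··       
██····█······█·█······       
·████·█···█······█·█··       
█████··██·███······█··       
·········█····██·█·██·       
···██·█···█·█·█·█·····       
█··█···██··█···█·█··█·       
·██·█···█·██·█·█···█··       
········█···███·███···       
··█···█████·████·███·█       
··█····████····███████       
█··█·██·█·█·██·██··█··       
                             
                             
                             
                             
                             
                             
                             


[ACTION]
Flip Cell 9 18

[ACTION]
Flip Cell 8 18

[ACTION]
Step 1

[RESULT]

Gen: 1                       
·█····················       
█····█··········██·█··       
····█·█··██·█·····█···       
█···██·██·██····█··█··       
·█···█·███··█·███·███·       
···██··█████·██··████·       
·█···█·██····█·█······       
·███····█·██·█·█·██···       
·███·············█··█·       
······█···█·█······█·█       
·███·█···············█       
······█·█·██··██···█··       
                             
                             
                             
                             
                             
                             
                             


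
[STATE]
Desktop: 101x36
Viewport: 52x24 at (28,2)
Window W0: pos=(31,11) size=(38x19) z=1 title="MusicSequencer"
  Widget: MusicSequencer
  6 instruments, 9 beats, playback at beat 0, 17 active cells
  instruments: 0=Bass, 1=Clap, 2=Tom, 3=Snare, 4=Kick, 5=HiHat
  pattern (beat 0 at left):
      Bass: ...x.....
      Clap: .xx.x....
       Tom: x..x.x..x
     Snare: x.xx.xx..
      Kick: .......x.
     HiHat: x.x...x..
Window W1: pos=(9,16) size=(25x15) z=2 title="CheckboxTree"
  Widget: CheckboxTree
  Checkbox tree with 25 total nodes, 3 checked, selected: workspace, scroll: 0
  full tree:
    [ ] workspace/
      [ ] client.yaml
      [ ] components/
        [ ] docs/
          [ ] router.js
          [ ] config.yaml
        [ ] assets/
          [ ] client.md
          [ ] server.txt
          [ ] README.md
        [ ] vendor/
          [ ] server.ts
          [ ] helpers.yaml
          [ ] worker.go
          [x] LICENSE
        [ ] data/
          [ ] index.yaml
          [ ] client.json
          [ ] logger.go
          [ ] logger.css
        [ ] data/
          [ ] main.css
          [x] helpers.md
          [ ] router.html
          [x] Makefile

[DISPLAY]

                                                    
                                                    
                                                    
                                                    
                                                    
                                                    
                                                    
                                                    
                                                    
   ┏━━━━━━━━━━━━━━━━━━━━━━━━━━━━━━━━━━━━┓           
   ┃ MusicSequencer                     ┃           
   ┠────────────────────────────────────┨           
   ┃      ▼12345678                     ┃           
   ┃  Bass···█·····                     ┃           
━━━━━┓Clap·██·█····                     ┃           
     ┃ Tom█··█·█··█                     ┃           
─────┨nare█·██·██··                     ┃           
     ┃Kick·······█·                     ┃           
     ┃iHat█·█···█··                     ┃           
     ┃                                  ┃           
     ┃                                  ┃           
js   ┃                                  ┃           
yaml ┃                                  ┃           
     ┃                                  ┃           


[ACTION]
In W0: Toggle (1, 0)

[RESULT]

                                                    
                                                    
                                                    
                                                    
                                                    
                                                    
                                                    
                                                    
                                                    
   ┏━━━━━━━━━━━━━━━━━━━━━━━━━━━━━━━━━━━━┓           
   ┃ MusicSequencer                     ┃           
   ┠────────────────────────────────────┨           
   ┃      ▼12345678                     ┃           
   ┃  Bass···█·····                     ┃           
━━━━━┓Clap███·█····                     ┃           
     ┃ Tom█··█·█··█                     ┃           
─────┨nare█·██·██··                     ┃           
     ┃Kick·······█·                     ┃           
     ┃iHat█·█···█··                     ┃           
     ┃                                  ┃           
     ┃                                  ┃           
js   ┃                                  ┃           
yaml ┃                                  ┃           
     ┃                                  ┃           


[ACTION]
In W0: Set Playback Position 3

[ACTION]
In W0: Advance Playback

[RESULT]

                                                    
                                                    
                                                    
                                                    
                                                    
                                                    
                                                    
                                                    
                                                    
   ┏━━━━━━━━━━━━━━━━━━━━━━━━━━━━━━━━━━━━┓           
   ┃ MusicSequencer                     ┃           
   ┠────────────────────────────────────┨           
   ┃      0123▼5678                     ┃           
   ┃  Bass···█·····                     ┃           
━━━━━┓Clap███·█····                     ┃           
     ┃ Tom█··█·█··█                     ┃           
─────┨nare█·██·██··                     ┃           
     ┃Kick·······█·                     ┃           
     ┃iHat█·█···█··                     ┃           
     ┃                                  ┃           
     ┃                                  ┃           
js   ┃                                  ┃           
yaml ┃                                  ┃           
     ┃                                  ┃           


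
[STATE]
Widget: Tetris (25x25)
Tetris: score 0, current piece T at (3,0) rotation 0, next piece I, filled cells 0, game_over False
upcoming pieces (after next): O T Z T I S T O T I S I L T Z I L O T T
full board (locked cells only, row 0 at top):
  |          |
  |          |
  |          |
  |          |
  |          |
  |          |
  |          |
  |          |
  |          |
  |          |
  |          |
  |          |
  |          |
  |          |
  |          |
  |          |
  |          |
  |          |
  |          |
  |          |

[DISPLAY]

    ▒     │Next:         
   ▒▒▒    │████          
          │              
          │              
          │              
          │              
          │Score:        
          │0             
          │              
          │              
          │              
          │              
          │              
          │              
          │              
          │              
          │              
          │              
          │              
          │              
          │              
          │              
          │              
          │              
          │              


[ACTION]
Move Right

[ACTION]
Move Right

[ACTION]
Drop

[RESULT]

          │Next:         
      ▒   │████          
     ▒▒▒  │              
          │              
          │              
          │              
          │Score:        
          │0             
          │              
          │              
          │              
          │              
          │              
          │              
          │              
          │              
          │              
          │              
          │              
          │              
          │              
          │              
          │              
          │              
          │              


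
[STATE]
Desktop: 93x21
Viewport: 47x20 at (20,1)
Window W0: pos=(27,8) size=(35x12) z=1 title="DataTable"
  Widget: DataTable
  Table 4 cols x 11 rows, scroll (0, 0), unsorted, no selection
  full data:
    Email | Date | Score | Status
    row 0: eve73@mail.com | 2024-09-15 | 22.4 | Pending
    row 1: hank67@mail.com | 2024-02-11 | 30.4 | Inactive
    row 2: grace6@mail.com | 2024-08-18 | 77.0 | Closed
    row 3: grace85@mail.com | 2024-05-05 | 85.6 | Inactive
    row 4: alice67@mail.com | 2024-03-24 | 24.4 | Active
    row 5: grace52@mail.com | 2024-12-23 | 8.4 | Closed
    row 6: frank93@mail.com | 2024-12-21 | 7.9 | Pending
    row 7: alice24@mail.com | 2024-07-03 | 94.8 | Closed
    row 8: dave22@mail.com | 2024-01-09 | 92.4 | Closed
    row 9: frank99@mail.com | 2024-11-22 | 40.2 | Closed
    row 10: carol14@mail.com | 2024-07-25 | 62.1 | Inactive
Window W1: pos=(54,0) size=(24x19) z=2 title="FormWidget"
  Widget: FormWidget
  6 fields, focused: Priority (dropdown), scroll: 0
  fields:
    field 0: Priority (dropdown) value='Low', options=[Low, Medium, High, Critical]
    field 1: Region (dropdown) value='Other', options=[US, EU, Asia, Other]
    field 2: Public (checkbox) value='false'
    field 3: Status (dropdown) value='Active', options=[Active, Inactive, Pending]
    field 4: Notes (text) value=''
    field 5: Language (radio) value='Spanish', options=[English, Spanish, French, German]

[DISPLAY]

                                  ┃ FormWidget 
                                  ┠────────────
                                  ┃> Priority: 
                                  ┃  Region:   
                                  ┃  Public:   
                                  ┃  Status:   
                                  ┃  Notes:    
       ┏━━━━━━━━━━━━━━━━━━━━━━━━━━┃  Language: 
       ┃ DataTable                ┃            
       ┠──────────────────────────┃            
       ┃Email           │Date     ┃            
       ┃────────────────┼─────────┃            
       ┃eve73@mail.com  │2024-09-1┃            
       ┃hank67@mail.com │2024-02-1┃            
       ┃grace6@mail.com │2024-08-1┃            
       ┃grace85@mail.com│2024-05-0┃            
       ┃alice67@mail.com│2024-03-2┃            
       ┃grace52@mail.com│2024-12-2┗━━━━━━━━━━━━
       ┗━━━━━━━━━━━━━━━━━━━━━━━━━━━━━━━━━┛     
                                               


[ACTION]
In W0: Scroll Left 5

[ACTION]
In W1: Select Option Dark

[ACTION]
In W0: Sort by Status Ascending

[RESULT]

                                  ┃ FormWidget 
                                  ┠────────────
                                  ┃> Priority: 
                                  ┃  Region:   
                                  ┃  Public:   
                                  ┃  Status:   
                                  ┃  Notes:    
       ┏━━━━━━━━━━━━━━━━━━━━━━━━━━┃  Language: 
       ┃ DataTable                ┃            
       ┠──────────────────────────┃            
       ┃Email           │Date     ┃            
       ┃────────────────┼─────────┃            
       ┃alice67@mail.com│2024-03-2┃            
       ┃grace6@mail.com │2024-08-1┃            
       ┃grace52@mail.com│2024-12-2┃            
       ┃alice24@mail.com│2024-07-0┃            
       ┃dave22@mail.com │2024-01-0┃            
       ┃frank99@mail.com│2024-11-2┗━━━━━━━━━━━━
       ┗━━━━━━━━━━━━━━━━━━━━━━━━━━━━━━━━━┛     
                                               


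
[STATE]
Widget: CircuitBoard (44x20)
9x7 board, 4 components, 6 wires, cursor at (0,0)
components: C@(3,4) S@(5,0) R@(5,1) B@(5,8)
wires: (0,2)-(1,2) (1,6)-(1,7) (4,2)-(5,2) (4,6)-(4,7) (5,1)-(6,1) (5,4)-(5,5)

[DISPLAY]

   0 1 2 3 4 5 6 7 8                        
0  [.]      ·                               
            │                               
1           ·               · ─ ·           
                                            
2                                           
                                            
3                   C                       
                                            
4           ·               · ─ ·           
            │                               
5   S   R   ·       · ─ ·           B       
        │                                   
6       ·                                   
Cursor: (0,0)                               
                                            
                                            
                                            
                                            
                                            


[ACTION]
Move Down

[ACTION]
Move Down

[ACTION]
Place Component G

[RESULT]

   0 1 2 3 4 5 6 7 8                        
0           ·                               
            │                               
1           ·               · ─ ·           
                                            
2  [G]                                      
                                            
3                   C                       
                                            
4           ·               · ─ ·           
            │                               
5   S   R   ·       · ─ ·           B       
        │                                   
6       ·                                   
Cursor: (2,0)                               
                                            
                                            
                                            
                                            
                                            


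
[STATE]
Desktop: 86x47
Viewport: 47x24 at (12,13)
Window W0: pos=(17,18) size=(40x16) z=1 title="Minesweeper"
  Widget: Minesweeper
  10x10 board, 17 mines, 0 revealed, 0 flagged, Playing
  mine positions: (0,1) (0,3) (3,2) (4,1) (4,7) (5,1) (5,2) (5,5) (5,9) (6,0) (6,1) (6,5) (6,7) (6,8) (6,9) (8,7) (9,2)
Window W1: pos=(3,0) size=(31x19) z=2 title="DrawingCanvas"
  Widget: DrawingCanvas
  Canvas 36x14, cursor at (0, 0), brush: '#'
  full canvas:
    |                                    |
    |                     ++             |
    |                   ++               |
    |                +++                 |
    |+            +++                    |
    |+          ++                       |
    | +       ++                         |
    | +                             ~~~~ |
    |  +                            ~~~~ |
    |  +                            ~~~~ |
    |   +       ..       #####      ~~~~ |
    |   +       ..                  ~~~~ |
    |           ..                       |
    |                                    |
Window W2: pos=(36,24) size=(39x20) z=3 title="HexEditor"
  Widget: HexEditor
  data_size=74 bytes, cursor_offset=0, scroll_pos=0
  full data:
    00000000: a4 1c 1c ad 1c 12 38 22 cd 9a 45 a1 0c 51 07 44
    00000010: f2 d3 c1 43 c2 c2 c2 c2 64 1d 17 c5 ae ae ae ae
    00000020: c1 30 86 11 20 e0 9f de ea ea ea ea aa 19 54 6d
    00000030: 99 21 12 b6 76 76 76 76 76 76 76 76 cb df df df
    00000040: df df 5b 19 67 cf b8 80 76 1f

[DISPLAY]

   ..       #####    ┃                         
   ..                ┃                         
   ..                ┃                         
                     ┃                         
                     ┃                         
━━━━━━━━━━━━━━━━━━━━━┛━━━━━━━━━━━━━━━━━━━━━━┓  
     ┃ Minesweeper                          ┃  
     ┠──────────────────────────────────────┨  
     ┃■■■■■■■■■■                            ┃  
     ┃■■■■■■■■■■                            ┃  
     ┃■■■■■■■■■■                            ┃  
     ┃■■■■■■■■■■        ┏━━━━━━━━━━━━━━━━━━━━━━
     ┃■■■■■■■■■■        ┃ HexEditor            
     ┃■■■■■■■■■■        ┠──────────────────────
     ┃■■■■■■■■■■        ┃00000000  A4 1c 1c ad 
     ┃■■■■■■■■■■        ┃00000010  f2 d3 c1 43 
     ┃■■■■■■■■■■        ┃00000020  c1 30 86 11 
     ┃■■■■■■■■■■        ┃00000030  99 21 12 b6 
     ┃                  ┃00000040  df df 5b 19 
     ┃                  ┃                      
     ┗━━━━━━━━━━━━━━━━━━┃                      
                        ┃                      
                        ┃                      
                        ┃                      


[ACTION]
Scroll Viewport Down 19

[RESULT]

     ┃■■■■■■■■■■                            ┃  
     ┃■■■■■■■■■■        ┏━━━━━━━━━━━━━━━━━━━━━━
     ┃■■■■■■■■■■        ┃ HexEditor            
     ┃■■■■■■■■■■        ┠──────────────────────
     ┃■■■■■■■■■■        ┃00000000  A4 1c 1c ad 
     ┃■■■■■■■■■■        ┃00000010  f2 d3 c1 43 
     ┃■■■■■■■■■■        ┃00000020  c1 30 86 11 
     ┃■■■■■■■■■■        ┃00000030  99 21 12 b6 
     ┃                  ┃00000040  df df 5b 19 
     ┃                  ┃                      
     ┗━━━━━━━━━━━━━━━━━━┃                      
                        ┃                      
                        ┃                      
                        ┃                      
                        ┃                      
                        ┃                      
                        ┃                      
                        ┃                      
                        ┃                      
                        ┃                      
                        ┗━━━━━━━━━━━━━━━━━━━━━━
                                               
                                               
                                               


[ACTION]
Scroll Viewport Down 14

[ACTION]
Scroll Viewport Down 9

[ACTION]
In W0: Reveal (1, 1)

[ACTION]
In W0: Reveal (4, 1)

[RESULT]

     ┃■■■■■■■■■■                            ┃  
     ┃■■✹■■■■■■■        ┏━━━━━━━━━━━━━━━━━━━━━━
     ┃■✹■■■■■✹■■        ┃ HexEditor            
     ┃■✹✹■■✹■■■✹        ┠──────────────────────
     ┃✹✹■■■✹■✹✹✹        ┃00000000  A4 1c 1c ad 
     ┃■■■■■■■■■■        ┃00000010  f2 d3 c1 43 
     ┃■■■■■■■✹■■        ┃00000020  c1 30 86 11 
     ┃■■✹■■■■■■■        ┃00000030  99 21 12 b6 
     ┃                  ┃00000040  df df 5b 19 
     ┃                  ┃                      
     ┗━━━━━━━━━━━━━━━━━━┃                      
                        ┃                      
                        ┃                      
                        ┃                      
                        ┃                      
                        ┃                      
                        ┃                      
                        ┃                      
                        ┃                      
                        ┃                      
                        ┗━━━━━━━━━━━━━━━━━━━━━━
                                               
                                               
                                               


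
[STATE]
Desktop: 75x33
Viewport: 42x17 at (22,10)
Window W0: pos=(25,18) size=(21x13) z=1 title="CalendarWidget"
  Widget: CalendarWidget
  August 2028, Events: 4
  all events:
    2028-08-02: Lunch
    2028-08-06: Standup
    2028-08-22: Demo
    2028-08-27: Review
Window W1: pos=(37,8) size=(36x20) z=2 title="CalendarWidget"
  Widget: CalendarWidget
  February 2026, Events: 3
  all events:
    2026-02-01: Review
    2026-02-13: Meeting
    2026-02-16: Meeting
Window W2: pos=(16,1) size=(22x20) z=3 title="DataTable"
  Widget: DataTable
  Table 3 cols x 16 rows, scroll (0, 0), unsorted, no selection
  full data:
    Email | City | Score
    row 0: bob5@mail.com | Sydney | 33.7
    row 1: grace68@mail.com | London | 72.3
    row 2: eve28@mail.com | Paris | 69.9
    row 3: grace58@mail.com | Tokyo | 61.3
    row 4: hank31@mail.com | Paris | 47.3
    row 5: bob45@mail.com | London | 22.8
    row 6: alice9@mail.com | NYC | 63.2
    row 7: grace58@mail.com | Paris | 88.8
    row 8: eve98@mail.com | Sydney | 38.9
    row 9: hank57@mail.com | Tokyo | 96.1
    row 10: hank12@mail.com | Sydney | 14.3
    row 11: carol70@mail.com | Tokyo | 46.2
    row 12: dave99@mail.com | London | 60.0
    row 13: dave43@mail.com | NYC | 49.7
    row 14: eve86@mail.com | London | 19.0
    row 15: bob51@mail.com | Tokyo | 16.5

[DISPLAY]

1@mail.com │Par┃──────────────────────────
@mail.com  │Lon┃          February 2026   
9@mail.com │NYC┃Mo Tu We Th Fr Sa Su      
58@mail.com│Par┃                   1*     
@mail.com  │Syd┃ 2  3  4  5  6  7  8      
7@mail.com │Tok┃ 9 10 11 12 13* 14 15     
2@mail.com │Syd┃16* 17 18 19 20 21 22     
70@mail.com│Tok┃23 24 25 26 27 28         
9@mail.com │Lon┃                          
3@mail.com │NYC┃                          
━━━━━━━━━━━━━━━┛                          
   ┃    August ┃                          
   ┃Mo Tu We Th┃                          
   ┃    1  2*  ┃                          
   ┃ 7  8  9 10┃                          
   ┃14 15 16 17┃                          
   ┃21 22* 23 2┃                          


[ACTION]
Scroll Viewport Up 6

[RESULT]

           │Cit┃                          
───────────┼───┃                          
mail.com   │Syd┃                          
68@mail.com│Lon┃                          
@mail.com  │Par┃━━━━━━━━━━━━━━━━━━━━━━━━━━
58@mail.com│Tok┃ CalendarWidget           
1@mail.com │Par┃──────────────────────────
@mail.com  │Lon┃          February 2026   
9@mail.com │NYC┃Mo Tu We Th Fr Sa Su      
58@mail.com│Par┃                   1*     
@mail.com  │Syd┃ 2  3  4  5  6  7  8      
7@mail.com │Tok┃ 9 10 11 12 13* 14 15     
2@mail.com │Syd┃16* 17 18 19 20 21 22     
70@mail.com│Tok┃23 24 25 26 27 28         
9@mail.com │Lon┃                          
3@mail.com │NYC┃                          
━━━━━━━━━━━━━━━┛                          


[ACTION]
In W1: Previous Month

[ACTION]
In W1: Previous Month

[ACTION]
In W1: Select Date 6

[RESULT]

           │Cit┃                          
───────────┼───┃                          
mail.com   │Syd┃                          
68@mail.com│Lon┃                          
@mail.com  │Par┃━━━━━━━━━━━━━━━━━━━━━━━━━━
58@mail.com│Tok┃ CalendarWidget           
1@mail.com │Par┃──────────────────────────
@mail.com  │Lon┃          December 2025   
9@mail.com │NYC┃Mo Tu We Th Fr Sa Su      
58@mail.com│Par┃ 1  2  3  4  5 [ 6]  7    
@mail.com  │Syd┃ 8  9 10 11 12 13 14      
7@mail.com │Tok┃15 16 17 18 19 20 21      
2@mail.com │Syd┃22 23 24 25 26 27 28      
70@mail.com│Tok┃29 30 31                  
9@mail.com │Lon┃                          
3@mail.com │NYC┃                          
━━━━━━━━━━━━━━━┛                          


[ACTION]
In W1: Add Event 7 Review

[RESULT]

           │Cit┃                          
───────────┼───┃                          
mail.com   │Syd┃                          
68@mail.com│Lon┃                          
@mail.com  │Par┃━━━━━━━━━━━━━━━━━━━━━━━━━━
58@mail.com│Tok┃ CalendarWidget           
1@mail.com │Par┃──────────────────────────
@mail.com  │Lon┃          December 2025   
9@mail.com │NYC┃Mo Tu We Th Fr Sa Su      
58@mail.com│Par┃ 1  2  3  4  5 [ 6]  7*   
@mail.com  │Syd┃ 8  9 10 11 12 13 14      
7@mail.com │Tok┃15 16 17 18 19 20 21      
2@mail.com │Syd┃22 23 24 25 26 27 28      
70@mail.com│Tok┃29 30 31                  
9@mail.com │Lon┃                          
3@mail.com │NYC┃                          
━━━━━━━━━━━━━━━┛                          


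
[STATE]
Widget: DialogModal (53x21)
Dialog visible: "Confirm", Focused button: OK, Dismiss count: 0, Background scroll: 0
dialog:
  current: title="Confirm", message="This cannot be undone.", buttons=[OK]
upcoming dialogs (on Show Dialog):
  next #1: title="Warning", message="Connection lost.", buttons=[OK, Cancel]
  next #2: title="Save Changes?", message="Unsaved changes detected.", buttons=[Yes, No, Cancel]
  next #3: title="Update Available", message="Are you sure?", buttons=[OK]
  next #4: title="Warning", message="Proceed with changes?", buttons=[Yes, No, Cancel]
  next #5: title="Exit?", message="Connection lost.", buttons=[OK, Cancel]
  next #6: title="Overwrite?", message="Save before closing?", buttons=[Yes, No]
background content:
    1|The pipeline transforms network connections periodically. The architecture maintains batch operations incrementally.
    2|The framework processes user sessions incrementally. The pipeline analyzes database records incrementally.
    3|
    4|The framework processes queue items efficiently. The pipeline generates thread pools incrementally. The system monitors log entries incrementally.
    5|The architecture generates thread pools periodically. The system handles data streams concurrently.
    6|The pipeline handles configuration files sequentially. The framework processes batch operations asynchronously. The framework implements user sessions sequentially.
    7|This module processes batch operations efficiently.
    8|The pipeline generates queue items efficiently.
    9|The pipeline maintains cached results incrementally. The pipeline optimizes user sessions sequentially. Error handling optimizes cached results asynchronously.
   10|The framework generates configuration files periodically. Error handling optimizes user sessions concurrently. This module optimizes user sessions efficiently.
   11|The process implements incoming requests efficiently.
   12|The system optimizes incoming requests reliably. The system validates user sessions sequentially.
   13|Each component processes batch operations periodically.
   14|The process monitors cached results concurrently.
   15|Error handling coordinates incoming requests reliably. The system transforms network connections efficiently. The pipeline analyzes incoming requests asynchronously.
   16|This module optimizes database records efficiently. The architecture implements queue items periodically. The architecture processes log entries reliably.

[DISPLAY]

The pipeline transforms network connections periodica
The framework processes user sessions incrementally. 
                                                     
The framework processes queue items efficiently. The 
The architecture generates thread pools periodically.
The pipeline handles configuration files sequentially
This module processes batch operations efficiently.  
The pipeline generates queue items efficiently.      
The pipeline ┌────────────────────────┐ncrementally. 
The framework│        Confirm         │iles periodica
The process i│ This cannot be undone. │s efficiently.
The system op│          [OK]          │reliably. The 
Each componen└────────────────────────┘ns periodicall
The process monitors cached results concurrently.    
Error handling coordinates incoming requests reliably
This module optimizes database records efficiently. T
                                                     
                                                     
                                                     
                                                     
                                                     


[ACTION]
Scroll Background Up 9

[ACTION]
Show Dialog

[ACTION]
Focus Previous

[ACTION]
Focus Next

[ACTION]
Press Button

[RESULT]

The pipeline transforms network connections periodica
The framework processes user sessions incrementally. 
                                                     
The framework processes queue items efficiently. The 
The architecture generates thread pools periodically.
The pipeline handles configuration files sequentially
This module processes batch operations efficiently.  
The pipeline generates queue items efficiently.      
The pipeline maintains cached results incrementally. 
The framework generates configuration files periodica
The process implements incoming requests efficiently.
The system optimizes incoming requests reliably. The 
Each component processes batch operations periodicall
The process monitors cached results concurrently.    
Error handling coordinates incoming requests reliably
This module optimizes database records efficiently. T
                                                     
                                                     
                                                     
                                                     
                                                     
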